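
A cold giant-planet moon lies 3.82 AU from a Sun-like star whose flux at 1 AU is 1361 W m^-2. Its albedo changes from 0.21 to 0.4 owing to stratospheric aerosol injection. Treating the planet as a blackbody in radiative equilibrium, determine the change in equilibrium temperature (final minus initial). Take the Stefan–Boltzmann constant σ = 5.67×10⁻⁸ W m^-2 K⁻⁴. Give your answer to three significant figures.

-8.92 K

Flux at the orbit: S = 1361/(3.82)² = 93.27 W m^-2.
With α = 0.21, T₁ = 134.3 K.
After:  T₂ = [93.27·0.6/(4σ)]^(1/4) = 125.3 K.
ΔT = T₂ − T₁ = -8.923 K.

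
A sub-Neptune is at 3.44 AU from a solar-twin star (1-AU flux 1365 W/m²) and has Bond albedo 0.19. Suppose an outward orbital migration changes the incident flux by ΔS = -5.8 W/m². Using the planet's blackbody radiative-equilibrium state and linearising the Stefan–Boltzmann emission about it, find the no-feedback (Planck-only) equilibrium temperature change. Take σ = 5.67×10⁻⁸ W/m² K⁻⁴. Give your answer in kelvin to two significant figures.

-1.8 K

By the inverse-square law, S = 1365/3.44² = 115.3 W/m².
The baseline emission temperature is T_e = 142.5 K.
TOA radiative forcing: ΔF = (1−α)ΔS/4 = 0.81·(-5.8)/4 = -1.175 W/m².
Linearising σT⁴ gives d(σT⁴)/dT = 4σT_e³ = 0.6558 W/m² per K.
So ΔT₀ = -1.175/0.6558 = -1.79 K.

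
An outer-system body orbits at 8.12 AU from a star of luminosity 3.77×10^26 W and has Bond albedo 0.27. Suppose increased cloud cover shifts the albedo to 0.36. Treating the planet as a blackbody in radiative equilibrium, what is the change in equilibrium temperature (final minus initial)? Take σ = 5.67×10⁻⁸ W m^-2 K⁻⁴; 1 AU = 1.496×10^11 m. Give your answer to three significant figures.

d = 8.12 × 1.496×10^11 m = 1.215×10^12 m.
Flux at the orbit: S = L/(4πd²) = 3.77×10^26/(4π·(1.21×10^12)²) = 20.33 W m^-2.
Initial: T₁ = [S(1−0.27)/(4σ)]^(1/4) = 89.94 K.
After:  T₂ = [20.33·0.64/(4σ)]^(1/4) = 87.03 K.
Change: 87.03 − 89.94 = -2.910 K.

-2.91 K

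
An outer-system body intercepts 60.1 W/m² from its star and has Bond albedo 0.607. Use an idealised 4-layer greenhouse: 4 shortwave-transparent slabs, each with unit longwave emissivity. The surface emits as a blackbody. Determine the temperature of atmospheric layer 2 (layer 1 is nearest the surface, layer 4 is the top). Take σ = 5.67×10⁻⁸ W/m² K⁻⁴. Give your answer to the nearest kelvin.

133 kelvin

OLR = S(1−α)/4 = 5.905 W/m²; the top layer radiates at T_e = 101.0 K.
In the N-layer model, layer k (counted from the surface) has T_k = (N+1−k)^(1/4)·T_e.
T_2 = (3)^(1/4)·101.0 = 132.9 K.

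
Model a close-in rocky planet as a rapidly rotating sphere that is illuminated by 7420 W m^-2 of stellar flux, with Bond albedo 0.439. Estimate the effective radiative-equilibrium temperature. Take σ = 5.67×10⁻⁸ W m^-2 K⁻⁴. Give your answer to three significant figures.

Averaging over the sphere, the absorbed flux is S(1−α)/4 = 1041 W m^-2.
In equilibrium σT⁴ equals this, so T = 368.1 K.

368 K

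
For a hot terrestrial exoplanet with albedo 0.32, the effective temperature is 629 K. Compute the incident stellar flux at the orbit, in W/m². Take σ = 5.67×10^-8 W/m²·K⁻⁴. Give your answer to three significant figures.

From S(1−α)/4 = σT⁴: S = 4σT⁴/(1−α).
σT⁴ = 5.67×10⁻⁸·(629)⁴ = 8875 W/m².
So S = 4×8875/(1−0.32) = 52210 W/m².

52200 W/m²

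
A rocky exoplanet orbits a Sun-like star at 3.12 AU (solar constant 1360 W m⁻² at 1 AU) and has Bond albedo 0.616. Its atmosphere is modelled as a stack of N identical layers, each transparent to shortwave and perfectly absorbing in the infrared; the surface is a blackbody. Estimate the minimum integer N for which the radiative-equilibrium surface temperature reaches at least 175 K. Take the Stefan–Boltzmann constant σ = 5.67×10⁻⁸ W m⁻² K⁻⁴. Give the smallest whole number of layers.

3

By the inverse-square law, S = 1360/3.12² = 139.7 W m⁻².
Top-of-atmosphere balance: σT_e⁴ = S(1−α)/4 = 13.41 W m⁻² → T_e = 124.0 K.
T_s = (N+1)^(1/4)·T_e ≥ 175 K requires N+1 ≥ (T_s/T_e)⁴ = (175/124.0)⁴ = 3.965.
The minimum whole number is N = 3.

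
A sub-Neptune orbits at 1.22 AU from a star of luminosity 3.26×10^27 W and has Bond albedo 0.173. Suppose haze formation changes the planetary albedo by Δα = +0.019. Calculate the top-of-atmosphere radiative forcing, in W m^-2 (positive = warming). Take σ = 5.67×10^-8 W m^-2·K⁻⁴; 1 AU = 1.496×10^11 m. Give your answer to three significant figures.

-37.0 W m^-2

d = 1.22 × 1.496×10^11 m = 1.825×10^11 m.
Flux at the orbit: S = L/(4πd²) = 3.26×10^27/(4π·(1.83×10^11)²) = 7788 W m^-2.
ΔF = −(S/4)Δα = −(7788/4)×(+0.019) = -36.99 W m^-2.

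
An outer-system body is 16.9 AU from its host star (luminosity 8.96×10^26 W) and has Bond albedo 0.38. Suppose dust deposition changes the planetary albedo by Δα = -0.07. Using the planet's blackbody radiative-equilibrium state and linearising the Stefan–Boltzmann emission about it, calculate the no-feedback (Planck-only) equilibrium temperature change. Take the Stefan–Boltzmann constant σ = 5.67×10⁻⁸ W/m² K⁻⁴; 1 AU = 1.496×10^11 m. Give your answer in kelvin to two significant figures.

2.1 K

Orbital distance: d = 16.9 AU = 2.528×10^12 m.
Spreading L over a sphere of radius d: S = 8.96×10^26/(4π·2.53×10^12²) = 11.15 W/m².
The baseline emission temperature is T_e = 74.31 K.
ΔF = −(S/4)Δα = −(11.15/4)×(-0.07) = 0.1952 W/m².
Planck response: λ_P = 4σT_e³ = 4·5.67×10⁻⁸·(74.31)³ = 0.09307 W/m²/K.
So ΔT₀ = 0.1952/0.09307 = 2.10 K.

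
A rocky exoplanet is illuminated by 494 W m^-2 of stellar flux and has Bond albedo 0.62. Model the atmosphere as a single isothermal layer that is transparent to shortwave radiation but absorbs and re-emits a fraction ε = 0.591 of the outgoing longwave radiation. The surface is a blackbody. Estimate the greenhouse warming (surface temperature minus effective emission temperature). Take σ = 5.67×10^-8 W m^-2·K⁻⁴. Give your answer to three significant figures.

The planet radiates to space at T_e = [S(1−α)/(4σ)]^(1/4) = 169.6 K.
Surface balance with a leaky layer gives σT_s⁴ = σT_e⁴·2/(2−ε), so T_s = T_e·[2/(2−0.591)]^(1/4) = 185.1 K.
Greenhouse warming: T_s − T_e = 15.52 K.

15.5 K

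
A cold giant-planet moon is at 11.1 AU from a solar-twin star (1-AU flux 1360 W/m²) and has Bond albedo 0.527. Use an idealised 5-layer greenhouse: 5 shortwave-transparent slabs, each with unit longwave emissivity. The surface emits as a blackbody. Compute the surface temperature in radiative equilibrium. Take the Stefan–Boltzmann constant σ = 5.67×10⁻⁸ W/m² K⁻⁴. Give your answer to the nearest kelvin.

Flux at the orbit: S = 1360/(11.1)² = 11.04 W/m².
OLR = S(1−α)/4 = 1.305 W/m²; the top layer radiates at T_e = 69.27 K.
With N = 5 opaque layers, T_s = (N+1)^(1/4)·T_e = 6^(1/4)·69.27 = 108.4 K.

108 K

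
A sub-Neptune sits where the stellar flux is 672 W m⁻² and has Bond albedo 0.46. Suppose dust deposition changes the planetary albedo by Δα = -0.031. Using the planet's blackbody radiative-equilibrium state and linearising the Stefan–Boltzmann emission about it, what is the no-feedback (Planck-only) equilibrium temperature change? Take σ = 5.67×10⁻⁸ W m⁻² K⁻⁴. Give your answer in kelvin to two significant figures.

The baseline emission temperature is T_e = 200.0 K.
ΔF = −(S/4)Δα = −(672.0/4)×(-0.031) = 5.208 W m⁻².
The Planck feedback parameter is 4σT_e³ = 1.814 W m⁻²/K.
So ΔT₀ = 5.208/1.814 = 2.87 K.

2.9 K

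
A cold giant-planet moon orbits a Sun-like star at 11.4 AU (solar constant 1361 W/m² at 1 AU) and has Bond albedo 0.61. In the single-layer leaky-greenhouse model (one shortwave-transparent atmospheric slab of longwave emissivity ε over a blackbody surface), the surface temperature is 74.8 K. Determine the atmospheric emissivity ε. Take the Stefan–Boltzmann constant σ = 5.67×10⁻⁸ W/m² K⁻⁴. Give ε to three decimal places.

Flux at the orbit: S = 1361/(11.4)² = 10.47 W/m².
TOA balance gives T_e = 65.14 K.
Inverting T_s⁴ = 2T_e⁴/(2−ε): (T_e/T_s)⁴ = 0.5753, so ε = 2(1 − 0.5753) = 0.8495.

0.849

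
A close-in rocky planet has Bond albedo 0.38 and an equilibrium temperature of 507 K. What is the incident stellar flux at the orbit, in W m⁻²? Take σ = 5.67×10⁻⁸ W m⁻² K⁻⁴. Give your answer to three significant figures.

24200 W m⁻²

From S(1−α)/4 = σT⁴: S = 4σT⁴/(1−α).
σT⁴ = 5.67×10⁻⁸·(507)⁴ = 3746 W m⁻².
S = 4·3746/0.62 = 24170 W m⁻².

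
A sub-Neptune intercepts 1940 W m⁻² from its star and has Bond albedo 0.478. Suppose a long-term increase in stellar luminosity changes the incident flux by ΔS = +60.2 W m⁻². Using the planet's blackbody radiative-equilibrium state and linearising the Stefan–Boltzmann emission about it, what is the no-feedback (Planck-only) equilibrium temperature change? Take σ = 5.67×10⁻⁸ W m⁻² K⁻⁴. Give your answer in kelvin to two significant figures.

Reference equilibrium: T_e = [S(1−α)/(4σ)]^(1/4) = 258.5 K.
ΔF = Δ[S(1−α)]/4 = (1−0.478)·+60.2/4 = 7.856 W m⁻².
Planck response: λ_P = 4σT_e³ = 4·5.67×10⁻⁸·(258.5)³ = 3.918 W m⁻²/K.
Hence the no-feedback warming is ΔF/(4σT_e³) = 2.01 K.

2.0 K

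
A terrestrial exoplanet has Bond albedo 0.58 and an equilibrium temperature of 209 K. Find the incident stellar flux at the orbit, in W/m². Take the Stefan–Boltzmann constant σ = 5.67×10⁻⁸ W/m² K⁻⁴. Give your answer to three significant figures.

From S(1−α)/4 = σT⁴: S = 4σT⁴/(1−α).
The emitted flux is σT⁴ = 108.2 W/m².
S = 4·108.2/0.42 = 1030 W/m².

1030 W/m²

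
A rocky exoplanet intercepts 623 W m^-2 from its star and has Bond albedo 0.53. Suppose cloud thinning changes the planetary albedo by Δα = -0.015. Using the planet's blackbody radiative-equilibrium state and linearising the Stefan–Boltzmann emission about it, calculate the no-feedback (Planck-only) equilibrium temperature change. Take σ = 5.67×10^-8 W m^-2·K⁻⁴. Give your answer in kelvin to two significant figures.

1.5 K

Unperturbed T_e = [623.0·(1−0.53)/(4σ)]^¼ = 189.6 K.
ΔF = −(S/4)Δα = −(623.0/4)×(-0.015) = 2.336 W m^-2.
Linearising σT⁴ gives d(σT⁴)/dT = 4σT_e³ = 1.545 W m^-2 per K.
Hence the no-feedback warming is ΔF/(4σT_e³) = 1.51 K.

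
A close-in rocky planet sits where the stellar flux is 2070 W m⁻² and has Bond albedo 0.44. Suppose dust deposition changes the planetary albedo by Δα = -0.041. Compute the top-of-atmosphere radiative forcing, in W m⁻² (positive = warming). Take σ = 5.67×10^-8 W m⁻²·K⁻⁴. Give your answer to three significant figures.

TOA radiative forcing: ΔF = −S·Δα/4 = −2070·(-0.041)/4 = 21.22 W m⁻².

21.2 W m⁻²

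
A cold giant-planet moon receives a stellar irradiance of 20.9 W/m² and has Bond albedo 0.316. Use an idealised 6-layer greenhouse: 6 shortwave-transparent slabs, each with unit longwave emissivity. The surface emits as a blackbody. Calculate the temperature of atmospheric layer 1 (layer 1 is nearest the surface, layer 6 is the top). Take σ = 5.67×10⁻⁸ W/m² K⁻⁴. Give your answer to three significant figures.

The effective emission temperature is T_e = [S(1−α)/(4σ)]^¼ = 89.10 K.
In the N-layer model, layer k (counted from the surface) has T_k = (N+1−k)^(1/4)·T_e.
T_1 = (6)^(1/4)·89.10 = 139.5 K.

139 K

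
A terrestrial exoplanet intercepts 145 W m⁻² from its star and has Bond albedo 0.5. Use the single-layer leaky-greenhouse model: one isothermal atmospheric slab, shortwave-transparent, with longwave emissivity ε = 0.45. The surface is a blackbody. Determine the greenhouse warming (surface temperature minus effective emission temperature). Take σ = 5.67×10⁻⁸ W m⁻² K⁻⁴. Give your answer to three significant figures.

8.80 K

Effective emission temperature (TOA balance): σT_e⁴ = S(1−α)/4 = 18.12 W m⁻² → T_e = 133.7 K.
The surface balance (absorbed SW + ε·downward IR = σT_s⁴) with T_a⁴ = T_s⁴/2 reduces to T_s = T_e·[2/(2−ε)]^¼ = 142.5 K.
T_s − T_e = 142.5 − 133.7 = 8.798 K.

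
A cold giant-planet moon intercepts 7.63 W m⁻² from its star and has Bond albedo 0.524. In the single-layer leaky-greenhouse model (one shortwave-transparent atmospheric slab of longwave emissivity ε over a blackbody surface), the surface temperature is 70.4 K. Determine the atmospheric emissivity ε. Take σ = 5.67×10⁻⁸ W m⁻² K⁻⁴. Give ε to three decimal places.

Effective temperature: T_e = [S(1−α)/(4σ)]^(1/4) = 63.26 K.
T_s⁴ = T_e⁴·2/(2−ε) → ε = 2 − 2(T_e/T_s)⁴ = 2 − 2·(63.26/70.4)⁴ = 0.6961.

0.696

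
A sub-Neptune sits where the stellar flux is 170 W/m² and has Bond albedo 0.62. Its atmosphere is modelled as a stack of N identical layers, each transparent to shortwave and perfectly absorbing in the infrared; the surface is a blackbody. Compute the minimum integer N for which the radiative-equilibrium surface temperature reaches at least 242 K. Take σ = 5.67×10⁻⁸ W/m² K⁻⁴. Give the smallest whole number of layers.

12

Top-of-atmosphere balance: σT_e⁴ = S(1−α)/4 = 16.15 W/m² → T_e = 129.9 K.
Need (N+1)T_e⁴ ≥ T_s⁴, i.e. N+1 ≥ (242/129.9)⁴ = 12.041.
The minimum whole number is N = 12.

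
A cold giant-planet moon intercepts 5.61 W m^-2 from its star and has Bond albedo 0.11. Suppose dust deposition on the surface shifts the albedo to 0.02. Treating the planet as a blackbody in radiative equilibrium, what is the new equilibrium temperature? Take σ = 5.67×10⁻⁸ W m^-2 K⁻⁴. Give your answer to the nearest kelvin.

New equilibrium: T₂ = [(1−0.02)·5.610/(4σ)]^(1/4) = 70.17 K.

70 K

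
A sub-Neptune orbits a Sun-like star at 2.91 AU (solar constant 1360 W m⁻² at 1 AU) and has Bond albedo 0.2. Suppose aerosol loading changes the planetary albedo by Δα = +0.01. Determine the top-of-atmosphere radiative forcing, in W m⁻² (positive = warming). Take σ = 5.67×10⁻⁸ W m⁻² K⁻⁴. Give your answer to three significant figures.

Irradiance scales as 1/d², so S = 1360 W m⁻² × (1/2.91)² = 160.6 W m⁻².
ΔF = −(S/4)Δα = −(160.6/4)×(+0.01) = -0.4015 W m⁻².

-0.402 W m⁻²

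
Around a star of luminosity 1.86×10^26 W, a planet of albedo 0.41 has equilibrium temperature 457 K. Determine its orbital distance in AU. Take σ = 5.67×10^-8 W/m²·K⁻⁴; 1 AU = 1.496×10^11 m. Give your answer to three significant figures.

Required flux: S = 4σT⁴/(1−α) = 16770 W/m².
From L = 4πd²S, d = √(1.86×10^26/(4π·16770)) = 2.971×10^10 m = 0.1986 AU.

0.199 AU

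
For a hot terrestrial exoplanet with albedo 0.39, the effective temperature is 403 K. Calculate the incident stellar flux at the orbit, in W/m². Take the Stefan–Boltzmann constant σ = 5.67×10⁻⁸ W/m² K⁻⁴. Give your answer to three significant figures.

From S(1−α)/4 = σT⁴: S = 4σT⁴/(1−α).
σT⁴ = 5.67×10⁻⁸·(403)⁴ = 1496 W/m².
So S = 4×1496/(1−0.39) = 9807 W/m².

9810 W/m²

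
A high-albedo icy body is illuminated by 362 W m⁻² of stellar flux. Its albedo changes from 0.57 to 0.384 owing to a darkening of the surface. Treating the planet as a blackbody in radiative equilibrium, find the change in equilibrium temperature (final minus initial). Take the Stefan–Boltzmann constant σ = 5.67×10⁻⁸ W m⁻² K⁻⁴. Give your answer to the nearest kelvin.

15 K

With α = 0.57, T₁ = 161.9 K.
After:  T₂ = [362.0·0.616/(4σ)]^(1/4) = 177.1 K.
ΔT = T₂ − T₁ = 15.22 K.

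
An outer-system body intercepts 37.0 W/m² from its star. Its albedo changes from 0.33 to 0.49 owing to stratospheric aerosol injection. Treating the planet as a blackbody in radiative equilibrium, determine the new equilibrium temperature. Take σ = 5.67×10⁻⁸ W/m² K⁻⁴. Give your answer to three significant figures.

95.5 K

With the new albedo, S(1−α₂)/4 = 4.718 W/m², so T₂ = 95.51 K.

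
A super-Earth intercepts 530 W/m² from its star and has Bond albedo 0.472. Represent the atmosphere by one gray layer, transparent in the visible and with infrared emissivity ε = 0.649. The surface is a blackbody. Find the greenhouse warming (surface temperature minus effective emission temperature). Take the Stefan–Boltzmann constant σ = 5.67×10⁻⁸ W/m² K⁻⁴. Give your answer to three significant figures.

At the top of the atmosphere, σT_e⁴ = S(1−α)/4 = 69.96 W/m², giving T_e = 187.4 K.
Surface balance with a leaky layer gives σT_s⁴ = σT_e⁴·2/(2−ε), so T_s = T_e·[2/(2−0.649)]^(1/4) = 206.7 K.
The atmosphere warms the surface by 19.31 K.

19.3 kelvin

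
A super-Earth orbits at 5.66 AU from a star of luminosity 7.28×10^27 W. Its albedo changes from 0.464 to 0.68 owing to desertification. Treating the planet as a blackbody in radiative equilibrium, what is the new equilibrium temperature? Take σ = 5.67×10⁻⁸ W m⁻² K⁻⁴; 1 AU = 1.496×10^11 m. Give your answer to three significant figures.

184 K

d = 5.66 × 1.496×10^11 m = 8.467×10^11 m.
Flux at the orbit: S = L/(4πd²) = 7.28×10^27/(4π·(8.47×10^11)²) = 808.0 W m⁻².
T₂ = [S(1−α₂)/(4σ)]^(1/4) = [808.0·0.32/(4σ)]^(1/4) = 183.8 K.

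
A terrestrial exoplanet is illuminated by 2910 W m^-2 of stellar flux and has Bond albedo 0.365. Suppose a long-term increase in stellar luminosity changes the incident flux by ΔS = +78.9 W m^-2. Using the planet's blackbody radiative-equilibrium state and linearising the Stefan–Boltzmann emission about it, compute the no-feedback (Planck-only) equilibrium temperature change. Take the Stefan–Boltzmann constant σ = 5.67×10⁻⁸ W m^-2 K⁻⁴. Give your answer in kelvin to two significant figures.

2.0 K

The baseline emission temperature is T_e = 300.4 K.
TOA radiative forcing: ΔF = (1−α)ΔS/4 = 0.635·(+78.9)/4 = 12.53 W m^-2.
Planck response: λ_P = 4σT_e³ = 4·5.67×10⁻⁸·(300.4)³ = 6.151 W m^-2/K.
ΔT₀ = ΔF/λ_P = 12.53/6.151 = 2.04 K.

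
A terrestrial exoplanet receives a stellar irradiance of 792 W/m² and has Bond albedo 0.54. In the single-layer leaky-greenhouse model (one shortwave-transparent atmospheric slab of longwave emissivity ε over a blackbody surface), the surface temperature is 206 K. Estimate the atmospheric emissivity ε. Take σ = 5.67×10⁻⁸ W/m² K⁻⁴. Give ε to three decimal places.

First, T_e = [792.0·(1−0.54)/(4σ)]^(1/4) = 200.2 K.
Inverting T_s⁴ = 2T_e⁴/(2−ε): (T_e/T_s)⁴ = 0.8920, so ε = 2(1 − 0.8920) = 0.2160.

0.216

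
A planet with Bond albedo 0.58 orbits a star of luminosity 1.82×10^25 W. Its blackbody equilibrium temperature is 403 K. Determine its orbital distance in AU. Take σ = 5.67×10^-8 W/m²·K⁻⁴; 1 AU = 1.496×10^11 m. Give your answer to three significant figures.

The flux needed for this T is 4σT⁴/(1−0.58) = 14240 W/m².
From L = 4πd²S, d = √(1.82×10^25/(4π·14240)) = 1.008×10^10 m = 0.06741 AU.

0.0674 AU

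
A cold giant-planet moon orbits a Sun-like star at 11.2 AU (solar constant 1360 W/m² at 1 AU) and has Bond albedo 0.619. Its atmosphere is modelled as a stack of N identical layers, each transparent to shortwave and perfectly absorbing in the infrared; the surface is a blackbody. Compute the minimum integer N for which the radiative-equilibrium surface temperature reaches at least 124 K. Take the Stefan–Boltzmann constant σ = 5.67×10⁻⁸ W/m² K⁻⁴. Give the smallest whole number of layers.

12

Flux at the orbit: S = 1360/(11.2)² = 10.84 W/m².
The effective emission temperature is T_e = [S(1−α)/(4σ)]^¼ = 65.33 K.
Need (N+1)T_e⁴ ≥ T_s⁴, i.e. N+1 ≥ (124/65.33)⁴ = 12.981.
Rounding up, N = 12.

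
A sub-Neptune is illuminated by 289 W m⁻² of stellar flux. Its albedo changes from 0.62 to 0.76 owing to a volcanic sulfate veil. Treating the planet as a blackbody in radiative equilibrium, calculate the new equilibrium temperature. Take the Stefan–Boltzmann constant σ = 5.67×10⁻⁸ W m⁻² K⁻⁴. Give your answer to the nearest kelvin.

With the new albedo, S(1−α₂)/4 = 17.34 W m⁻², so T₂ = 132.2 K.

132 K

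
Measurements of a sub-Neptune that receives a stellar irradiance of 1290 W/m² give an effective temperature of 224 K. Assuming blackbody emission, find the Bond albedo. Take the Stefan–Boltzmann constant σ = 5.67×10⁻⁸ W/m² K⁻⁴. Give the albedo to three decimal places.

Energy balance: S(1−α)/4 = σT⁴, so 1−α = 4σT⁴/S.
σT⁴ = 142.7 W/m², so 4σT⁴ = 571.0 W/m².
1−α = 571.0/1290 = 0.4426, so α = 0.5574.

0.557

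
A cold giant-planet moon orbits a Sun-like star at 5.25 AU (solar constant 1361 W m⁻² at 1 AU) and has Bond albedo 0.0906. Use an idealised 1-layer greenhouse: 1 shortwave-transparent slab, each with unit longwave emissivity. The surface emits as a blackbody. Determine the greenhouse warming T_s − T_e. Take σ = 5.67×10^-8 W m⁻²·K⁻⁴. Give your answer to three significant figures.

22.4 K

By the inverse-square law, S = 1361/5.25² = 49.38 W m⁻².
The effective emission temperature is T_e = [S(1−α)/(4σ)]^¼ = 118.6 K.
T_s = (N+1)^(1/4)·T_e = 141.1 K.
Warming: T_s − T_e = 22.44 K.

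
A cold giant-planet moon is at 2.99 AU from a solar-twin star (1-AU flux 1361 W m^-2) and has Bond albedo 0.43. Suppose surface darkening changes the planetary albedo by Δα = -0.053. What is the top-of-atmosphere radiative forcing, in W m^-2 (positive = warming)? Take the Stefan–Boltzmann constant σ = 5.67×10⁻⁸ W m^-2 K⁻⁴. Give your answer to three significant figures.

2.02 W m^-2

Irradiance scales as 1/d², so S = 1361 W m^-2 × (1/2.99)² = 152.2 W m^-2.
The change in absorbed flux is Δ[S(1−α)/4] = −SΔα/4 = 2.017 W m^-2.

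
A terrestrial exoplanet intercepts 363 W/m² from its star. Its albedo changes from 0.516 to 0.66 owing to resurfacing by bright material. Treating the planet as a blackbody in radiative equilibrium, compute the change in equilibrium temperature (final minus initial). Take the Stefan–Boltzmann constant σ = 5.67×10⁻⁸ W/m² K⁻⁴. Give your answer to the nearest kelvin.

Before: T₁ = [363.0·0.484/(4σ)]^(1/4) = 166.8 K.
With α = 0.66, T₂ = 152.7 K.
ΔT = T₂ − T₁ = -14.10 K.

-14 K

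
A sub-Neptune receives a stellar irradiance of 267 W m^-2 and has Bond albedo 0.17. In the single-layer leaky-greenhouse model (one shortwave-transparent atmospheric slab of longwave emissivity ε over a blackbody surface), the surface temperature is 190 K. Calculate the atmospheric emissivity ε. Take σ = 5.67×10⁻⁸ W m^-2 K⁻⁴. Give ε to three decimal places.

0.500

TOA balance gives T_e = 176.8 K.
Inverting T_s⁴ = 2T_e⁴/(2−ε): (T_e/T_s)⁴ = 0.7498, so ε = 2(1 − 0.7498) = 0.5004.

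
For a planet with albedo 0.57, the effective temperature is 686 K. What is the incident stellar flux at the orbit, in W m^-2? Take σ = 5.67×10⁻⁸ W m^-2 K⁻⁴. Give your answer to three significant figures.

From S(1−α)/4 = σT⁴: S = 4σT⁴/(1−α).
The emitted flux is σT⁴ = 12560 W m^-2.
So S = 4×12560/(1−0.57) = 1.168×10^5 W m^-2.

1.17×10^5 W m^-2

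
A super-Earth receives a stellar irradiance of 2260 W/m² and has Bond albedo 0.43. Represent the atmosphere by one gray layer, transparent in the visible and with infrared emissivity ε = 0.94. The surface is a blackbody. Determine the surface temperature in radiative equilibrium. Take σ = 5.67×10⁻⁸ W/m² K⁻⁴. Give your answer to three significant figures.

At the top of the atmosphere, σT_e⁴ = S(1−α)/4 = 322.1 W/m², giving T_e = 274.5 K.
For a single slab of emissivity ε, T_s⁴ = 2T_e⁴/(2−ε); thus T_s = 274.5·(1.887)^(1/4) = 321.7 K.

322 K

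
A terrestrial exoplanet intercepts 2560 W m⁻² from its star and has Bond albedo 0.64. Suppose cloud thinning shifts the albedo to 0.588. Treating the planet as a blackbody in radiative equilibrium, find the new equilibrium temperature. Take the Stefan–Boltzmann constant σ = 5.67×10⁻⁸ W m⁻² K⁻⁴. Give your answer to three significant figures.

261 K

T₂ = [S(1−α₂)/(4σ)]^(1/4) = [2560·0.412/(4σ)]^(1/4) = 261.1 K.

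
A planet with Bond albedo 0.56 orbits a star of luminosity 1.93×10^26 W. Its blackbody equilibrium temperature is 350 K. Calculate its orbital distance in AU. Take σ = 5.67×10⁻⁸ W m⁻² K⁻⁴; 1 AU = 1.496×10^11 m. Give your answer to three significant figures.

Energy balance gives S = 4σT⁴/(1−α) = 7735 W m⁻².
From L = 4πd²S, d = √(1.93×10^26/(4π·7735)) = 4.456×10^10 m = 0.2979 AU.

0.298 AU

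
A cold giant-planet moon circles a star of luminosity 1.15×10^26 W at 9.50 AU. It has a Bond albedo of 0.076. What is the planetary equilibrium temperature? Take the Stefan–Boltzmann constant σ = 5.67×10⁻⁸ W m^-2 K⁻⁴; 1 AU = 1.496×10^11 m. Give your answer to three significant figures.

d = 9.50 × 1.496×10^11 m = 1.421×10^12 m.
Spreading L over a sphere of radius d: S = 1.15×10^26/(4π·1.42×10^12²) = 4.531 W m^-2.
Absorbed flux (global mean): S(1−α)/4 = 4.531·0.924/4 = 1.047 W m^-2.
In equilibrium σT⁴ equals this, so T = 65.55 K.

65.5 kelvin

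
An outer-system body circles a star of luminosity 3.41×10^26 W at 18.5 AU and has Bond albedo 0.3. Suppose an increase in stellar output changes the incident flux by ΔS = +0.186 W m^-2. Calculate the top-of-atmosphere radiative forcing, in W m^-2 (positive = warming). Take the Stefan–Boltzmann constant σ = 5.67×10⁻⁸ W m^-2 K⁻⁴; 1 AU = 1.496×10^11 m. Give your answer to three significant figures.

0.0325 W m^-2

d = 18.5 × 1.496×10^11 m = 2.768×10^12 m.
Spreading L over a sphere of radius d: S = 3.41×10^26/(4π·2.77×10^12²) = 3.543 W m^-2.
ΔF = Δ[S(1−α)]/4 = (1−0.3)·+0.186/4 = 0.03255 W m^-2.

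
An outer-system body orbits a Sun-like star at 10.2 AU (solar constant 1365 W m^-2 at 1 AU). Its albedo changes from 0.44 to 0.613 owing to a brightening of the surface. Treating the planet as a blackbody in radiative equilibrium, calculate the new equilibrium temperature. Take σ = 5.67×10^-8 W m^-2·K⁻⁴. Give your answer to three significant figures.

68.8 kelvin

By the inverse-square law, S = 1365/10.2² = 13.12 W m^-2.
With the new albedo, S(1−α₂)/4 = 1.269 W m^-2, so T₂ = 68.79 K.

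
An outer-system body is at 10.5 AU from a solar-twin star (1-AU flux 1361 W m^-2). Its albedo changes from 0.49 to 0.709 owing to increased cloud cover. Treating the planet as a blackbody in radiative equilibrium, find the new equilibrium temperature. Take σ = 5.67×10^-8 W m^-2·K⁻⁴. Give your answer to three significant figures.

63.1 K

Flux at the orbit: S = 1361/(10.5)² = 12.34 W m^-2.
New equilibrium: T₂ = [(1−0.709)·12.34/(4σ)]^(1/4) = 63.09 K.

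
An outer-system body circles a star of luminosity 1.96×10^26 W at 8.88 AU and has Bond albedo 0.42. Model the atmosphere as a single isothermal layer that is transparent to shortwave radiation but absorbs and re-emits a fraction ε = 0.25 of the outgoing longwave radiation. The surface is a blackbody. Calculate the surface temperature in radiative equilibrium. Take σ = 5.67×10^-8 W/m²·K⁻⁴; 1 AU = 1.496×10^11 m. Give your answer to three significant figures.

d = 8.88 × 1.496×10^11 m = 1.328×10^12 m.
Flux at the orbit: S = L/(4πd²) = 1.96×10^26/(4π·(1.33×10^12)²) = 8.838 W/m².
Effective emission temperature (TOA balance): σT_e⁴ = S(1−α)/4 = 1.282 W/m² → T_e = 68.95 K.
For a single slab of emissivity ε, T_s⁴ = 2T_e⁴/(2−ε); thus T_s = 68.95·(1.143)^(1/4) = 71.29 K.

71.3 kelvin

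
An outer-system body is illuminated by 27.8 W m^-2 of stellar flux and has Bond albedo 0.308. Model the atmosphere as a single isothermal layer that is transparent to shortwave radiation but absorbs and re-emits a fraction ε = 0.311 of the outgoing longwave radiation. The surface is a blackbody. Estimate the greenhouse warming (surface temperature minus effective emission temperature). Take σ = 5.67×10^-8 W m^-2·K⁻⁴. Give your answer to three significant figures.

At the top of the atmosphere, σT_e⁴ = S(1−α)/4 = 4.809 W m^-2, giving T_e = 95.97 K.
Surface balance with a leaky layer gives σT_s⁴ = σT_e⁴·2/(2−ε), so T_s = T_e·[2/(2−0.311)]^(1/4) = 100.1 K.
T_s − T_e = 100.1 − 95.97 = 4.142 K.

4.14 kelvin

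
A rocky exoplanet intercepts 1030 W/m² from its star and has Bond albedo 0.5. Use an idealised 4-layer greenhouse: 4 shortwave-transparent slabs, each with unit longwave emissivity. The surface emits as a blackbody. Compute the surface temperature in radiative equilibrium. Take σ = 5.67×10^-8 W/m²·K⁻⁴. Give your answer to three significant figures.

OLR = S(1−α)/4 = 128.8 W/m²; the top layer radiates at T_e = 218.3 K.
Layer-by-layer balance gives σT_s⁴ = (N+1)σT_e⁴, so T_s = 5^¼·218.3 = 326.4 K.

326 kelvin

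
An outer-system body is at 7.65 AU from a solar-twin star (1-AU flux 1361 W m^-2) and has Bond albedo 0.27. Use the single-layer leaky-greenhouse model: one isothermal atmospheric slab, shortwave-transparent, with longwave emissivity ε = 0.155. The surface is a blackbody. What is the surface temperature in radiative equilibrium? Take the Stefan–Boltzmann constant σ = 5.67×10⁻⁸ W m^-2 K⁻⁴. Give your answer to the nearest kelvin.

Irradiance scales as 1/d², so S = 1361 W m^-2 × (1/7.65)² = 23.26 W m^-2.
The planet radiates to space at T_e = [S(1−α)/(4σ)]^(1/4) = 93.02 K.
The surface balance (absorbed SW + ε·downward IR = σT_s⁴) with T_a⁴ = T_s⁴/2 reduces to T_s = T_e·[2/(2−ε)]^¼ = 94.91 K.

95 kelvin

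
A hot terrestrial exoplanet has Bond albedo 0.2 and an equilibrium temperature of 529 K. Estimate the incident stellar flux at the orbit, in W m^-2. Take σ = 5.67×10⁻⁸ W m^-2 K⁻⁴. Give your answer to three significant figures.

22200 W m^-2

Invert the energy balance for S: S = 4σT⁴/(1−α).
σT⁴ = 5.67×10⁻⁸·(529)⁴ = 4440 W m^-2.
S = 4·4440/0.8 = 22200 W m^-2.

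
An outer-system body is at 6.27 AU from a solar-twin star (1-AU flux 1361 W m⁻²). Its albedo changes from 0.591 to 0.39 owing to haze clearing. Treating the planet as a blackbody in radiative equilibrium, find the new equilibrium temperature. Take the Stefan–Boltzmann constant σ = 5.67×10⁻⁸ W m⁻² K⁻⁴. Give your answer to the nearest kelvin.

By the inverse-square law, S = 1361/6.27² = 34.62 W m⁻².
With the new albedo, S(1−α₂)/4 = 5.280 W m⁻², so T₂ = 98.23 K.

98 K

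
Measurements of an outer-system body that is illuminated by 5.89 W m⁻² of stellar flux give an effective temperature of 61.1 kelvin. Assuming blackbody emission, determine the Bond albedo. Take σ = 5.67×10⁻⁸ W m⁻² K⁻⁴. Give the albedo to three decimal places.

0.463

From σT⁴ = S(1−α)/4 we invert for α: 1−α = 4σT⁴/S.
4σT⁴ = 4·5.67×10⁻⁸·(61.1)⁴ = 3.161 W m⁻².
1−α = 3.161/5.890 = 0.5367, so α = 0.4633.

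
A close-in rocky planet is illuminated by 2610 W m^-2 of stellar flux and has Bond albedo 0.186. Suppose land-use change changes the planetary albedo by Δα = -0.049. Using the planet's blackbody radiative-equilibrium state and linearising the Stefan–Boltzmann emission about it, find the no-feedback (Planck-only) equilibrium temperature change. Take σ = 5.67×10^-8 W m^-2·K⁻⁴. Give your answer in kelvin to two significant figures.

Unperturbed T_e = [2610·(1−0.186)/(4σ)]^¼ = 311.1 K.
ΔF = −(S/4)Δα = −(2610/4)×(-0.049) = 31.97 W m^-2.
Linearising σT⁴ gives d(σT⁴)/dT = 4σT_e³ = 6.829 W m^-2 per K.
So ΔT₀ = 31.97/6.829 = 4.68 K.

4.7 K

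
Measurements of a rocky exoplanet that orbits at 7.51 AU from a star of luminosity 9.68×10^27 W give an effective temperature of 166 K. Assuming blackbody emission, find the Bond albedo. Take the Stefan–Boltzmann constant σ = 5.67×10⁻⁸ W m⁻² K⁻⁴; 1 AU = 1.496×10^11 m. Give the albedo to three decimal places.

0.718

Orbital distance: d = 7.51 AU = 1.123×10^12 m.
Spreading L over a sphere of radius d: S = 9.68×10^27/(4π·1.12×10^12²) = 610.3 W m⁻².
From σT⁴ = S(1−α)/4 we invert for α: 1−α = 4σT⁴/S.
4σT⁴ = 4·5.67×10⁻⁸·(166)⁴ = 172.2 W m⁻².
1−α = 172.2/610.3 = 0.2822, so α = 0.7178.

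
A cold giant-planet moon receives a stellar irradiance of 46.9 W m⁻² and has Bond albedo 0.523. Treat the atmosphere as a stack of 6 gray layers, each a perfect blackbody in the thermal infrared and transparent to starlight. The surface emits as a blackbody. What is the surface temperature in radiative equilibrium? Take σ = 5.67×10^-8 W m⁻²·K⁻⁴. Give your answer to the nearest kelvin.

Top-of-atmosphere balance: σT_e⁴ = S(1−α)/4 = 5.593 W m⁻² → T_e = 99.66 K.
For an N-layer opaque stack, T_s⁴ = (N+1)T_e⁴, hence T_s = (7)^(1/4)×99.66 K = 162.1 K.

162 kelvin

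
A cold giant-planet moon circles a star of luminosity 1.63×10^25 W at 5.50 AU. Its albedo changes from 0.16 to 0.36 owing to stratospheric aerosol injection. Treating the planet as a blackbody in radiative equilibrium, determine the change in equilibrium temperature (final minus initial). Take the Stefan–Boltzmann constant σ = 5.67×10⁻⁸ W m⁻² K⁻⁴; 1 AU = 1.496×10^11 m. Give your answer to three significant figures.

Orbital distance: d = 5.50 AU = 8.228×10^11 m.
S = L/(4πd²) = 1.916 W m⁻².
Initial: T₁ = [S(1−0.16)/(4σ)]^(1/4) = 51.61 K.
After:  T₂ = [1.916·0.64/(4σ)]^(1/4) = 48.22 K.
Change: 48.22 − 51.61 = -3.392 K.

-3.39 K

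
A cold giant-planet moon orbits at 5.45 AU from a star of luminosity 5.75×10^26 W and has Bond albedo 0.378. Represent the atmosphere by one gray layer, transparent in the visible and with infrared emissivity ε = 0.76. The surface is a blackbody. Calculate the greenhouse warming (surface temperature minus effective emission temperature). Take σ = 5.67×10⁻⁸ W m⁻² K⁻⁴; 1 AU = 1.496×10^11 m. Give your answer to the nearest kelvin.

15 K

Orbital distance: d = 5.45 AU = 8.153×10^11 m.
Spreading L over a sphere of radius d: S = 5.75×10^26/(4π·8.15×10^11²) = 68.83 W m⁻².
The planet radiates to space at T_e = [S(1−α)/(4σ)]^(1/4) = 117.2 K.
The surface balance (absorbed SW + ε·downward IR = σT_s⁴) with T_a⁴ = T_s⁴/2 reduces to T_s = T_e·[2/(2−ε)]^¼ = 132.1 K.
The atmosphere warms the surface by 14.88 K.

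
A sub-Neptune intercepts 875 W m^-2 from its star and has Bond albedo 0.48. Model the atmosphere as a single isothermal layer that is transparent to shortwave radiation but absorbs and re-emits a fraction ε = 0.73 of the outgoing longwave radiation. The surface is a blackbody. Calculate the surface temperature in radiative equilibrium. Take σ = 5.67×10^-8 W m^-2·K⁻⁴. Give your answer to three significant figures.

237 K

Effective emission temperature (TOA balance): σT_e⁴ = S(1−α)/4 = 113.8 W m^-2 → T_e = 211.6 K.
Surface balance with a leaky layer gives σT_s⁴ = σT_e⁴·2/(2−ε), so T_s = T_e·[2/(2−0.73)]^(1/4) = 237.1 K.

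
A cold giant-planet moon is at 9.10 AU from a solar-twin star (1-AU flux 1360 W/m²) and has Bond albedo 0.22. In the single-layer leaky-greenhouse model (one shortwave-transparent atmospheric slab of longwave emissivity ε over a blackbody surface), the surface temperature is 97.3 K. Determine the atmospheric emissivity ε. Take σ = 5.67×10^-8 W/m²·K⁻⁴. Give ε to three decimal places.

0.740

Irradiance scales as 1/d², so S = 1360 W/m² × (1/9.10)² = 16.42 W/m².
First, T_e = [16.42·(1−0.22)/(4σ)]^(1/4) = 86.69 K.
Since (2−ε)/2 = (T_e/T_s)⁴ = 0.6302, ε = 0.7397.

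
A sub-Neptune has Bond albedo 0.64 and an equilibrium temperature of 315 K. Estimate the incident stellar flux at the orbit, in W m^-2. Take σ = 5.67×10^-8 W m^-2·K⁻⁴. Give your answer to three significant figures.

Invert the energy balance for S: S = 4σT⁴/(1−α).
σT⁴ = 5.67×10⁻⁸·(315)⁴ = 558.2 W m^-2.
So S = 4×558.2/(1−0.64) = 6203 W m^-2.

6200 W m^-2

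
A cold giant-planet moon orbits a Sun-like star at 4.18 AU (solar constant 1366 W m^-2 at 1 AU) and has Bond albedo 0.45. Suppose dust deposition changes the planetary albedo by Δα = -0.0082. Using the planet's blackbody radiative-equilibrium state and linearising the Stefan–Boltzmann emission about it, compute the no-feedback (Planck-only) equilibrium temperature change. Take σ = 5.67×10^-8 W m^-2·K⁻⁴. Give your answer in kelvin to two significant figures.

Flux at the orbit: S = 1366/(4.18)² = 78.18 W m^-2.
Reference equilibrium: T_e = [S(1−α)/(4σ)]^(1/4) = 117.3 K.
The change in absorbed flux is Δ[S(1−α)/4] = −SΔα/4 = 0.1603 W m^-2.
Planck response: λ_P = 4σT_e³ = 4·5.67×10⁻⁸·(117.3)³ = 0.3664 W m^-2/K.
So ΔT₀ = 0.1603/0.3664 = 0.437 K.

0.44 kelvin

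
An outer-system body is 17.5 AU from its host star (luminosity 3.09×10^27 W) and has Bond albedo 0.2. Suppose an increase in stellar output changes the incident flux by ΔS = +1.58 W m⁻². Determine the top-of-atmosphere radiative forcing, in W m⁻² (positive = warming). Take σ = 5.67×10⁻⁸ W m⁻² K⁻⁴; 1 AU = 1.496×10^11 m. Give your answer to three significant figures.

d = 17.5 × 1.496×10^11 m = 2.618×10^12 m.
S = L/(4πd²) = 35.88 W m⁻².
Only a fraction (1−α) is absorbed and it's spread over 4πR², so ΔF = (1−α)ΔS/4 = 0.3160 W m⁻².

0.316 W m⁻²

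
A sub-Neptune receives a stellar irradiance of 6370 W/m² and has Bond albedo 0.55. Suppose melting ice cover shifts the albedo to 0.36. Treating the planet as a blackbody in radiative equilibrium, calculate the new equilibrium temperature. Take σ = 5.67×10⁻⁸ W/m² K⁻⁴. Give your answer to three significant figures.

366 kelvin

T₂ = [S(1−α₂)/(4σ)]^(1/4) = [6370·0.64/(4σ)]^(1/4) = 366.2 K.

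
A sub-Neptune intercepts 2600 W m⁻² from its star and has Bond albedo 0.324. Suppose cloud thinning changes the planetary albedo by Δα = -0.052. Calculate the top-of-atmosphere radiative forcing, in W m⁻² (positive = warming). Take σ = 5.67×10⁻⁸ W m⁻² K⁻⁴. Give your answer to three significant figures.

33.8 W m⁻²

ΔF = −(S/4)Δα = −(2600/4)×(-0.052) = 33.80 W m⁻².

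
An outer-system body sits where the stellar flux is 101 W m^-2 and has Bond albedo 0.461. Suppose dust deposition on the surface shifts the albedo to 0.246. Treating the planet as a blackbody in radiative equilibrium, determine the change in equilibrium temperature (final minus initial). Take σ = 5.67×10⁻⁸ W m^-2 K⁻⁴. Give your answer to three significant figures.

Before: T₁ = [101.0·0.539/(4σ)]^(1/4) = 124.5 K.
Final:   T₂ = [S(1−0.246)/(4σ)]^(1/4) = 135.4 K.
ΔT = T₂ − T₁ = 10.90 K.

10.9 kelvin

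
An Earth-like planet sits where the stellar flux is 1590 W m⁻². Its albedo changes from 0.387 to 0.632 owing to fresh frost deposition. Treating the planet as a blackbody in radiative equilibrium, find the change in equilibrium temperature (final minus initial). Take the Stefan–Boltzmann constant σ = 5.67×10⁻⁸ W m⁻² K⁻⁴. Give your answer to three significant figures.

-30.7 kelvin

With α = 0.387, T₁ = 256.0 K.
With α = 0.632, T₂ = 225.4 K.
ΔT = T₂ − T₁ = -30.67 K.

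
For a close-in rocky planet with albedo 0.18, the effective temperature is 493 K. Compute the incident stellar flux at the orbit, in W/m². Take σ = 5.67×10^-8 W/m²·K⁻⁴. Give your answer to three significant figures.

Invert the energy balance for S: S = 4σT⁴/(1−α).
σT⁴ = 5.67×10⁻⁸·(493)⁴ = 3349 W/m².
S = 4·3349/0.82 = 16340 W/m².

16300 W/m²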